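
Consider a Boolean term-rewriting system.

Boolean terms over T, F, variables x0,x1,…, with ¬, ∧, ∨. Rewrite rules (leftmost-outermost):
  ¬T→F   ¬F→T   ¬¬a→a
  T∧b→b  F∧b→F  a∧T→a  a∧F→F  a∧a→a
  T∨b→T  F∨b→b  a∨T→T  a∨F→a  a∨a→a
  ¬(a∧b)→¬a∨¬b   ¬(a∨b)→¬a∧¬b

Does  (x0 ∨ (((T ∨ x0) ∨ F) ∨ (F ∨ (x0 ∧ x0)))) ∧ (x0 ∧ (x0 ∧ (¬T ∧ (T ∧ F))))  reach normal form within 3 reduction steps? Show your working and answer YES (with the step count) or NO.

  start: (x0 ∨ (((T ∨ x0) ∨ F) ∨ (F ∨ (x0 ∧ x0)))) ∧ (x0 ∧ (x0 ∧ (¬T ∧ (T ∧ F))))
  step 1: (x0 ∨ ((T ∨ x0) ∨ (F ∨ (x0 ∧ x0)))) ∧ (x0 ∧ (x0 ∧ (¬T ∧ (T ∧ F))))
  step 2: (x0 ∨ (T ∨ (F ∨ (x0 ∧ x0)))) ∧ (x0 ∧ (x0 ∧ (¬T ∧ (T ∧ F))))
  step 3: (x0 ∨ T) ∧ (x0 ∧ (x0 ∧ (¬T ∧ (T ∧ F))))

Answer: NO — after 3 steps the term is (x0 ∨ T) ∧ (x0 ∧ (x0 ∧ (¬T ∧ (T ∧ F)))), not yet normal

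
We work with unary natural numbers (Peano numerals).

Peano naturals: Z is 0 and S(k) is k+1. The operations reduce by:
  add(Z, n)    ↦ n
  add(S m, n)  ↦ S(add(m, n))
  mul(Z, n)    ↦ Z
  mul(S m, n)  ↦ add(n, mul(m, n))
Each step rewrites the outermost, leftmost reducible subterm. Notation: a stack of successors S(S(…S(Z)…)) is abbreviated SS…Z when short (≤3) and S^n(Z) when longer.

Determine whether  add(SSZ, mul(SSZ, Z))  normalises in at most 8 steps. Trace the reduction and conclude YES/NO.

  start: add(SSZ, mul(SSZ, Z))
  step 1: S(add(SZ, mul(SSZ, Z)))
  step 2: S(S(add(Z, mul(SSZ, Z))))
  step 3: S(S(mul(SSZ, Z)))
  step 4: S(S(add(Z, mul(SZ, Z))))
  step 5: S(S(mul(SZ, Z)))
  step 6: S(S(add(Z, mul(Z, Z))))
  step 7: S(S(mul(Z, Z)))
  step 8: SSZ

Answer: YES — reaches normal form SSZ in 8 ≤ 8 steps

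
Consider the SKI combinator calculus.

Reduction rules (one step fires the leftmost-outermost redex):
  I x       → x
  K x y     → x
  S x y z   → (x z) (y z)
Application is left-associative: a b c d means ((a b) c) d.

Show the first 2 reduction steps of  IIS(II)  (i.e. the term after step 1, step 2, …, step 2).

  start: IIS(II)
  step 1: IS(II)
  step 2: S(II)

Answer: after 2 steps: S(II)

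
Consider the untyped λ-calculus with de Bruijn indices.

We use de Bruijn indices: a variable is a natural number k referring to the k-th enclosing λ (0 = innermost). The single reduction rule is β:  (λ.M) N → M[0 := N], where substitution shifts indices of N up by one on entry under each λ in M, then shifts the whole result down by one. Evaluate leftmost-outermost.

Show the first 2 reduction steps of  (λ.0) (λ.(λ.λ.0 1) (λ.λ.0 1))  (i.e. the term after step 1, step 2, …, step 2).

Answer: after 2 steps: λ.λ.0 (λ.λ.0 1)

Derivation:
  start: (λ.0) (λ.(λ.λ.0 1) (λ.λ.0 1))
  step 1: λ.(λ.λ.0 1) (λ.λ.0 1)
  step 2: λ.λ.0 (λ.λ.0 1)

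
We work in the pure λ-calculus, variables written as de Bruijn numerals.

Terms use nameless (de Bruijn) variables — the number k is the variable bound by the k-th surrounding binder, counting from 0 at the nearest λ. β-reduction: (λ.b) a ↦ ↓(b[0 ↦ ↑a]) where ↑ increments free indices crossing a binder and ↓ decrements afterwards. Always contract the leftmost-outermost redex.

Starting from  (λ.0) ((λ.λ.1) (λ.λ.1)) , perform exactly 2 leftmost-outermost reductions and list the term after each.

  start: (λ.0) ((λ.λ.1) (λ.λ.1))
  [1] (λ.λ.1) (λ.λ.1)
  [2] λ.λ.λ.1

Answer: after 2 steps: λ.λ.λ.1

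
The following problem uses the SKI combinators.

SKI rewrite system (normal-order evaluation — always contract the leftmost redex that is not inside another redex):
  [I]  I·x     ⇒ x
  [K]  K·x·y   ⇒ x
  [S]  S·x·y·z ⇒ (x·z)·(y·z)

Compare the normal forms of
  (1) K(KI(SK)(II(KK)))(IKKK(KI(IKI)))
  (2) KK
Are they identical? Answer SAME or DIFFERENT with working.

Term A:
  start: K(KI(SK)(II(KK)))(IKKK(KI(IKI)))
  [1] KI(SK)(II(KK))
  [2] I(II(KK))
  [3] II(KK)
  [4] I(KK)
  [5] KK

Term B:
  start: KK

Answer: SAME — A ⇓ KK, B ⇓ KK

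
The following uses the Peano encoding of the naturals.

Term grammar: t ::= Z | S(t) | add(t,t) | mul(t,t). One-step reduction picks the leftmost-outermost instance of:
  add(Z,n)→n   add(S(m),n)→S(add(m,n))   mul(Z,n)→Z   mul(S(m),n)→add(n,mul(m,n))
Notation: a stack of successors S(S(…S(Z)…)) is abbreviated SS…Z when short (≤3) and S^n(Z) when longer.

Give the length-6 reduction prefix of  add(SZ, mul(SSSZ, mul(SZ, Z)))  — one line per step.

  start: add(SZ, mul(SSSZ, mul(SZ, Z)))
  [1] S(add(Z, mul(SSSZ, mul(SZ, Z))))
  [2] S(mul(SSSZ, mul(SZ, Z)))
  [3] S(add(mul(SZ, Z), mul(SSZ, mul(SZ, Z))))
  [4] S(add(add(Z, mul(Z, Z)), mul(SSZ, mul(SZ, Z))))
  [5] S(add(mul(Z, Z), mul(SSZ, mul(SZ, Z))))
  [6] S(add(Z, mul(SSZ, mul(SZ, Z))))

Answer: after 6 steps: S(add(Z, mul(SSZ, mul(SZ, Z))))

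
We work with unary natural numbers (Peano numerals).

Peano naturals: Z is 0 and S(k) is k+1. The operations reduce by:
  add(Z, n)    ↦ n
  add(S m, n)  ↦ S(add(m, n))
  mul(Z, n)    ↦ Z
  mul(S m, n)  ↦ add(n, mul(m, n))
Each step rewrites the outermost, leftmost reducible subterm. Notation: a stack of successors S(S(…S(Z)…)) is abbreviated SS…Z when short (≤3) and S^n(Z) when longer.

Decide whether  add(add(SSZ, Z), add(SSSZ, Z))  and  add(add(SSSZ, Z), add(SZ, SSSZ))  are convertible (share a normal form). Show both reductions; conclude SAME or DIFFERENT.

Answer: DIFFERENT — A ⇓ S^5(Z), B ⇓ S^7(Z)

Working:
Term A:
  start: add(add(SSZ, Z), add(SSSZ, Z))
  step 1: add(S(add(SZ, Z)), add(SSSZ, Z))
  step 2: S(add(add(SZ, Z), add(SSSZ, Z)))
  step 3: S(add(S(add(Z, Z)), add(SSSZ, Z)))
  step 4: S(S(add(add(Z, Z), add(SSSZ, Z))))
  step 5: S(S(add(Z, add(SSSZ, Z))))
  step 6: S(S(add(SSSZ, Z)))
  step 7: S(S(S(add(SSZ, Z))))
  step 8: S(S(S(S(add(SZ, Z)))))
  step 9: S(S(S(S(S(add(Z, Z))))))
  step 10: S^5(Z)

Term B:
  start: add(add(SSSZ, Z), add(SZ, SSSZ))
  step 1: add(S(add(SSZ, Z)), add(SZ, SSSZ))
  step 2: S(add(add(SSZ, Z), add(SZ, SSSZ)))
  step 3: S(add(S(add(SZ, Z)), add(SZ, SSSZ)))
  step 4: S(S(add(add(SZ, Z), add(SZ, SSSZ))))
  step 5: S(S(add(S(add(Z, Z)), add(SZ, SSSZ))))
  step 6: S(S(S(add(add(Z, Z), add(SZ, SSSZ)))))
  step 7: S(S(S(add(Z, add(SZ, SSSZ)))))
  step 8: S(S(S(add(SZ, SSSZ))))
  step 9: S(S(S(S(add(Z, SSSZ)))))
  step 10: S^7(Z)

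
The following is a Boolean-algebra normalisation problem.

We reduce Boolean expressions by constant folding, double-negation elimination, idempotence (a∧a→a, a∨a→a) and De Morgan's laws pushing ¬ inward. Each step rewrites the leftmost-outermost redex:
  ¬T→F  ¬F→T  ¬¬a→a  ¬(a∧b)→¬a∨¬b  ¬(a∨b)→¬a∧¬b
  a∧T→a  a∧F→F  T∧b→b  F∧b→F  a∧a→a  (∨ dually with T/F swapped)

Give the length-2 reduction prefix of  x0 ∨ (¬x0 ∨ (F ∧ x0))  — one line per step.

Answer: after 2 steps: x0 ∨ ¬x0

Working:
  start: x0 ∨ (¬x0 ∨ (F ∧ x0))
  →1  x0 ∨ (¬x0 ∨ F)
  →2  x0 ∨ ¬x0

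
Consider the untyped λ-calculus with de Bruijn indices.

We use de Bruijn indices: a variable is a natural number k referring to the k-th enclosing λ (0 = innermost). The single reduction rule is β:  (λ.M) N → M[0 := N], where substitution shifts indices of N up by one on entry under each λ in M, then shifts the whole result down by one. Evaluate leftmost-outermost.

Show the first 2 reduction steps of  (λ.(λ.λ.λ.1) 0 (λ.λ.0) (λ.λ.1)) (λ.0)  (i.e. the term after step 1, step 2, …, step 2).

  start: (λ.(λ.λ.λ.1) 0 (λ.λ.0) (λ.λ.1)) (λ.0)
  [1] (λ.λ.λ.1) (λ.0) (λ.λ.0) (λ.λ.1)
  [2] (λ.λ.1) (λ.λ.0) (λ.λ.1)

Answer: after 2 steps: (λ.λ.1) (λ.λ.0) (λ.λ.1)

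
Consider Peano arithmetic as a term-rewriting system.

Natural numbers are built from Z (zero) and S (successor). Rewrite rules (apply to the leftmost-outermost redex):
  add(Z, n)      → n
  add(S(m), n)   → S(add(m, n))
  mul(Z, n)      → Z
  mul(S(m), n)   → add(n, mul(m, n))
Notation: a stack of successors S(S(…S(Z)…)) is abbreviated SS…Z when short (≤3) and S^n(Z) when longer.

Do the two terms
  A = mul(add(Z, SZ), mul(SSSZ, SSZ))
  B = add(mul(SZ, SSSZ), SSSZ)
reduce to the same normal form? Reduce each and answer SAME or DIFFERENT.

Term A:
  start: mul(add(Z, SZ), mul(SSSZ, SSZ))
  step 1: mul(SZ, mul(SSSZ, SSZ))
  step 2: add(mul(SSSZ, SSZ), mul(Z, mul(SSSZ, SSZ)))
  step 3: add(add(SSZ, mul(SSZ, SSZ)), mul(Z, mul(SSSZ, SSZ)))
  step 4: add(S(add(SZ, mul(SSZ, SSZ))), mul(Z, mul(SSSZ, SSZ)))
  step 5: S(add(add(SZ, mul(SSZ, SSZ)), mul(Z, mul(SSSZ, SSZ))))
  step 6: S(add(S(add(Z, mul(SSZ, SSZ))), mul(Z, mul(SSSZ, SSZ))))
  step 7: S(S(add(add(Z, mul(SSZ, SSZ)), mul(Z, mul(SSSZ, SSZ)))))
  step 8: S(S(add(mul(SSZ, SSZ), mul(Z, mul(SSSZ, SSZ)))))
  step 9: S(S(add(add(SSZ, mul(SZ, SSZ)), mul(Z, mul(SSSZ, SSZ)))))
  step 10: S(S(add(S(add(SZ, mul(SZ, SSZ))), mul(Z, mul(SSSZ, SSZ)))))
  step 11: S(S(S(add(add(SZ, mul(SZ, SSZ)), mul(Z, mul(SSSZ, SSZ))))))
  step 12: S(S(S(add(S(add(Z, mul(SZ, SSZ))), mul(Z, mul(SSSZ, SSZ))))))
  step 13: S(S(S(S(add(add(Z, mul(SZ, SSZ)), mul(Z, mul(SSSZ, SSZ)))))))
  step 14: S(S(S(S(add(mul(SZ, SSZ), mul(Z, mul(SSSZ, SSZ)))))))
  step 15: S(S(S(S(add(add(SSZ, mul(Z, SSZ)), mul(Z, mul(SSSZ, SSZ)))))))
  step 16: S(S(S(S(add(S(add(SZ, mul(Z, SSZ))), mul(Z, mul(SSSZ, SSZ)))))))
  step 17: S(S(S(S(S(add(add(SZ, mul(Z, SSZ)), mul(Z, mul(SSSZ, SSZ))))))))
  step 18: S(S(S(S(S(add(S(add(Z, mul(Z, SSZ))), mul(Z, mul(SSSZ, SSZ))))))))
  step 19: S(S(S(S(S(S(add(add(Z, mul(Z, SSZ)), mul(Z, mul(SSSZ, SSZ)))))))))
  step 20: S(S(S(S(S(S(add(mul(Z, SSZ), mul(Z, mul(SSSZ, SSZ)))))))))
  step 21: S(S(S(S(S(S(add(Z, mul(Z, mul(SSSZ, SSZ)))))))))
  step 22: S(S(S(S(S(S(mul(Z, mul(SSSZ, SSZ))))))))
  step 23: S^6(Z)

Term B:
  start: add(mul(SZ, SSSZ), SSSZ)
  step 1: add(add(SSSZ, mul(Z, SSSZ)), SSSZ)
  step 2: add(S(add(SSZ, mul(Z, SSSZ))), SSSZ)
  step 3: S(add(add(SSZ, mul(Z, SSSZ)), SSSZ))
  step 4: S(add(S(add(SZ, mul(Z, SSSZ))), SSSZ))
  step 5: S(S(add(add(SZ, mul(Z, SSSZ)), SSSZ)))
  step 6: S(S(add(S(add(Z, mul(Z, SSSZ))), SSSZ)))
  step 7: S(S(S(add(add(Z, mul(Z, SSSZ)), SSSZ))))
  step 8: S(S(S(add(mul(Z, SSSZ), SSSZ))))
  step 9: S(S(S(add(Z, SSSZ))))
  step 10: S^6(Z)

Answer: SAME — A ⇓ S^6(Z), B ⇓ S^6(Z)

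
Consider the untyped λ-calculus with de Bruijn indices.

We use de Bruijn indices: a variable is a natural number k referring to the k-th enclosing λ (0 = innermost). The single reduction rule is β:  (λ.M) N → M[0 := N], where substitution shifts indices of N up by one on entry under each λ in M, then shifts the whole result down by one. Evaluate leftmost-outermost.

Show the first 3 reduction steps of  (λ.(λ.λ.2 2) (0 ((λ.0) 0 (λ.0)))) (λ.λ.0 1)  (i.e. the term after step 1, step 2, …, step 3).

  start: (λ.(λ.λ.2 2) (0 ((λ.0) 0 (λ.0)))) (λ.λ.0 1)
  →1  (λ.λ.(λ.λ.0 1) (λ.λ.0 1)) ((λ.λ.0 1) ((λ.0) (λ.λ.0 1) (λ.0)))
  →2  λ.(λ.λ.0 1) (λ.λ.0 1)
  →3  λ.λ.0 (λ.λ.0 1)

Answer: after 3 steps: λ.λ.0 (λ.λ.0 1)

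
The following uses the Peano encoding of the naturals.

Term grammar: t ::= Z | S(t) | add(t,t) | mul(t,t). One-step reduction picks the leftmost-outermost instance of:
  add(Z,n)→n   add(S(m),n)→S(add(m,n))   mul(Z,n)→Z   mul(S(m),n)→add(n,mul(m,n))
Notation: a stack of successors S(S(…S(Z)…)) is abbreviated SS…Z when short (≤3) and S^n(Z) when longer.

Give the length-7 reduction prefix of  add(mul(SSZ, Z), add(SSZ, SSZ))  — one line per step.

  start: add(mul(SSZ, Z), add(SSZ, SSZ))
  →1  add(add(Z, mul(SZ, Z)), add(SSZ, SSZ))
  →2  add(mul(SZ, Z), add(SSZ, SSZ))
  →3  add(add(Z, mul(Z, Z)), add(SSZ, SSZ))
  →4  add(mul(Z, Z), add(SSZ, SSZ))
  →5  add(Z, add(SSZ, SSZ))
  →6  add(SSZ, SSZ)
  →7  S(add(SZ, SSZ))

Answer: after 7 steps: S(add(SZ, SSZ))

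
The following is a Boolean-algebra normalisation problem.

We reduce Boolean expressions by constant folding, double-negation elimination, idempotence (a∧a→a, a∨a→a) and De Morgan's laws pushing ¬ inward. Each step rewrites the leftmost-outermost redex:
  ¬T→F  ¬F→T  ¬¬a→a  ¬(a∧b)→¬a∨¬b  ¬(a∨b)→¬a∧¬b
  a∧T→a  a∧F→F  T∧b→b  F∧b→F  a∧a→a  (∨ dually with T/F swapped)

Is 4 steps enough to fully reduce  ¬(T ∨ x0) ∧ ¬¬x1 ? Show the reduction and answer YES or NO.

Answer: YES — reaches normal form F in 4 ≤ 4 steps

Working:
  start: ¬(T ∨ x0) ∧ ¬¬x1
  [1] (¬T ∧ ¬x0) ∧ ¬¬x1
  [2] (F ∧ ¬x0) ∧ ¬¬x1
  [3] F ∧ ¬¬x1
  [4] F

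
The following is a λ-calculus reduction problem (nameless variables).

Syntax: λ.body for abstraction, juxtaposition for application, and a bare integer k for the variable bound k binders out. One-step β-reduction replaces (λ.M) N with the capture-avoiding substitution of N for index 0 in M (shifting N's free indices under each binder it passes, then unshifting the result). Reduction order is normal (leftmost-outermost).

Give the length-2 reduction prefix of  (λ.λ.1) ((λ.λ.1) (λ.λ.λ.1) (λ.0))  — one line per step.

  start: (λ.λ.1) ((λ.λ.1) (λ.λ.λ.1) (λ.0))
  step 1: λ.(λ.λ.1) (λ.λ.λ.1) (λ.0)
  step 2: λ.(λ.λ.λ.λ.1) (λ.0)

Answer: after 2 steps: λ.(λ.λ.λ.λ.1) (λ.0)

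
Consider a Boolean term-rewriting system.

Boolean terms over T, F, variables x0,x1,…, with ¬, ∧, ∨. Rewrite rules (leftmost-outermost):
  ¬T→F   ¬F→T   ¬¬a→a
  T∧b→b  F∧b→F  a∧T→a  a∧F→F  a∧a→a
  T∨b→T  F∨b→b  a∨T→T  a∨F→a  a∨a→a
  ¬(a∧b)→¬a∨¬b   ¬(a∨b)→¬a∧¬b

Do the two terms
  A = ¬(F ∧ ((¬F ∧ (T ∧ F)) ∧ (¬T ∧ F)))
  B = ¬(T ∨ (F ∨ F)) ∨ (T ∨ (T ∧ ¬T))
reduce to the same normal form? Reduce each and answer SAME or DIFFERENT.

Term A:
  start: ¬(F ∧ ((¬F ∧ (T ∧ F)) ∧ (¬T ∧ F)))
  [1] ¬F ∨ ¬((¬F ∧ (T ∧ F)) ∧ (¬T ∧ F))
  [2] T ∨ ¬((¬F ∧ (T ∧ F)) ∧ (¬T ∧ F))
  [3] T

Term B:
  start: ¬(T ∨ (F ∨ F)) ∨ (T ∨ (T ∧ ¬T))
  [1] (¬T ∧ ¬(F ∨ F)) ∨ (T ∨ (T ∧ ¬T))
  [2] (F ∧ ¬(F ∨ F)) ∨ (T ∨ (T ∧ ¬T))
  [3] F ∨ (T ∨ (T ∧ ¬T))
  [4] T ∨ (T ∧ ¬T)
  [5] T

Answer: SAME — A ⇓ T, B ⇓ T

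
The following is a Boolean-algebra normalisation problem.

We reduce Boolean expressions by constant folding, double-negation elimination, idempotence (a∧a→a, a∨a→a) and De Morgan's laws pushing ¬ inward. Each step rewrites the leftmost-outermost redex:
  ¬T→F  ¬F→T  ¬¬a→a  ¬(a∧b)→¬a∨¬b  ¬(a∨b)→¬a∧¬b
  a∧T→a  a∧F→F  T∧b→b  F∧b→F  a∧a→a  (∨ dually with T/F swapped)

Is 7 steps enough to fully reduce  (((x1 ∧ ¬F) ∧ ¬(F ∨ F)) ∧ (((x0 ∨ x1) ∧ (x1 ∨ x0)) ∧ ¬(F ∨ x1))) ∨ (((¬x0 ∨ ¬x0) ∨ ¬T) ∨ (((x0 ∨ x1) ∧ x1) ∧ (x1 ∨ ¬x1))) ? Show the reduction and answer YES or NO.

  start: (((x1 ∧ ¬F) ∧ ¬(F ∨ F)) ∧ (((x0 ∨ x1) ∧ (x1 ∨ x0)) ∧ ¬(F ∨ x1))) ∨ (((¬x0 ∨ ¬x0) ∨ ¬T) ∨ (((x0 ∨ x1) ∧ x1) ∧ (x1 ∨ ¬x1)))
  [1] (((x1 ∧ T) ∧ ¬(F ∨ F)) ∧ (((x0 ∨ x1) ∧ (x1 ∨ x0)) ∧ ¬(F ∨ x1))) ∨ (((¬x0 ∨ ¬x0) ∨ ¬T) ∨ (((x0 ∨ x1) ∧ x1) ∧ (x1 ∨ ¬x1)))
  [2] ((x1 ∧ ¬(F ∨ F)) ∧ (((x0 ∨ x1) ∧ (x1 ∨ x0)) ∧ ¬(F ∨ x1))) ∨ (((¬x0 ∨ ¬x0) ∨ ¬T) ∨ (((x0 ∨ x1) ∧ x1) ∧ (x1 ∨ ¬x1)))
  [3] ((x1 ∧ (¬F ∧ ¬F)) ∧ (((x0 ∨ x1) ∧ (x1 ∨ x0)) ∧ ¬(F ∨ x1))) ∨ (((¬x0 ∨ ¬x0) ∨ ¬T) ∨ (((x0 ∨ x1) ∧ x1) ∧ (x1 ∨ ¬x1)))
  [4] ((x1 ∧ ¬F) ∧ (((x0 ∨ x1) ∧ (x1 ∨ x0)) ∧ ¬(F ∨ x1))) ∨ (((¬x0 ∨ ¬x0) ∨ ¬T) ∨ (((x0 ∨ x1) ∧ x1) ∧ (x1 ∨ ¬x1)))
  [5] ((x1 ∧ T) ∧ (((x0 ∨ x1) ∧ (x1 ∨ x0)) ∧ ¬(F ∨ x1))) ∨ (((¬x0 ∨ ¬x0) ∨ ¬T) ∨ (((x0 ∨ x1) ∧ x1) ∧ (x1 ∨ ¬x1)))
  [6] (x1 ∧ (((x0 ∨ x1) ∧ (x1 ∨ x0)) ∧ ¬(F ∨ x1))) ∨ (((¬x0 ∨ ¬x0) ∨ ¬T) ∨ (((x0 ∨ x1) ∧ x1) ∧ (x1 ∨ ¬x1)))
  [7] (x1 ∧ (((x0 ∨ x1) ∧ (x1 ∨ x0)) ∧ (¬F ∧ ¬x1))) ∨ (((¬x0 ∨ ¬x0) ∨ ¬T) ∨ (((x0 ∨ x1) ∧ x1) ∧ (x1 ∨ ¬x1)))

Answer: NO — after 7 steps the term is (x1 ∧ (((x0 ∨ x1) ∧ (x1 ∨ x0)) ∧ (¬F ∧ ¬x1))) ∨ (((¬x0 ∨ ¬x0) ∨ ¬T) ∨ (((x0 ∨ x1) ∧ x1) ∧ (x1 ∨ ¬x1))), not yet normal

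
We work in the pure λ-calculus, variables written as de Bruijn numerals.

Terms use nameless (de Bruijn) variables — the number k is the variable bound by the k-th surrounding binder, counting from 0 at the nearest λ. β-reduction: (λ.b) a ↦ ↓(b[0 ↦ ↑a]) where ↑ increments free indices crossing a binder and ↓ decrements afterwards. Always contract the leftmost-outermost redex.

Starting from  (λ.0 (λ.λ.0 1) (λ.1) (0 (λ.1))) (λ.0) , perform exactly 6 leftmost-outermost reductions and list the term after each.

  start: (λ.0 (λ.λ.0 1) (λ.1) (0 (λ.1))) (λ.0)
  [1] (λ.0) (λ.λ.0 1) (λ.λ.0) ((λ.0) (λ.λ.0))
  [2] (λ.λ.0 1) (λ.λ.0) ((λ.0) (λ.λ.0))
  [3] (λ.0 (λ.λ.0)) ((λ.0) (λ.λ.0))
  [4] (λ.0) (λ.λ.0) (λ.λ.0)
  [5] (λ.λ.0) (λ.λ.0)
  [6] λ.0

Answer: after 6 steps: λ.0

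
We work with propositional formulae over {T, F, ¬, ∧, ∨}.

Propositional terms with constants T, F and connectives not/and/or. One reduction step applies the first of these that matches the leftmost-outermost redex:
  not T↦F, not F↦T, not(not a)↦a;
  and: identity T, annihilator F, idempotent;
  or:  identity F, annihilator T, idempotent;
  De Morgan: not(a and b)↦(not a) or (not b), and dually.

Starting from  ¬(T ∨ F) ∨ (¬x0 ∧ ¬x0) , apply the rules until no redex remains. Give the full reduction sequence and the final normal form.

Answer: normal form = ¬x0  (in 5 steps)

Working:
  start: ¬(T ∨ F) ∨ (¬x0 ∧ ¬x0)
  [1] (¬T ∧ ¬F) ∨ (¬x0 ∧ ¬x0)
  [2] (F ∧ ¬F) ∨ (¬x0 ∧ ¬x0)
  [3] F ∨ (¬x0 ∧ ¬x0)
  [4] ¬x0 ∧ ¬x0
  [5] ¬x0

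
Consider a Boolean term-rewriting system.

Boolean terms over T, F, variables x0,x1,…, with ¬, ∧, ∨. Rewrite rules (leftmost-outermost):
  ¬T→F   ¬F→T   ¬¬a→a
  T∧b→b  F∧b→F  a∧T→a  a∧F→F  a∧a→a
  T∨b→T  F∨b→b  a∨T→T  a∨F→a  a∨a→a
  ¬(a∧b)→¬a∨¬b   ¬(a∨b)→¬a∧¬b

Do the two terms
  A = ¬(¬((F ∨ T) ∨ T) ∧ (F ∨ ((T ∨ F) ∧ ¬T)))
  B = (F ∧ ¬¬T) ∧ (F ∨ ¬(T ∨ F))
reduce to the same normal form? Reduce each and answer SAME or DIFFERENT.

Answer: DIFFERENT — A ⇓ T, B ⇓ F

Reduction:
Term A:
  start: ¬(¬((F ∨ T) ∨ T) ∧ (F ∨ ((T ∨ F) ∧ ¬T)))
  step 1: ¬¬((F ∨ T) ∨ T) ∨ ¬(F ∨ ((T ∨ F) ∧ ¬T))
  step 2: ((F ∨ T) ∨ T) ∨ ¬(F ∨ ((T ∨ F) ∧ ¬T))
  step 3: T ∨ ¬(F ∨ ((T ∨ F) ∧ ¬T))
  step 4: T

Term B:
  start: (F ∧ ¬¬T) ∧ (F ∨ ¬(T ∨ F))
  step 1: F ∧ (F ∨ ¬(T ∨ F))
  step 2: F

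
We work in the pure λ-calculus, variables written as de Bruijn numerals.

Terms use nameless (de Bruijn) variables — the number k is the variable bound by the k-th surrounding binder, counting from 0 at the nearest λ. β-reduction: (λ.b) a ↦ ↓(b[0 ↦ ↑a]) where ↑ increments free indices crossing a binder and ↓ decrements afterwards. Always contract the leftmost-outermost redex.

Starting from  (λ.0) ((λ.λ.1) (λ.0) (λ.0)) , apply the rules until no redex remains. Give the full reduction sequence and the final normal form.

  start: (λ.0) ((λ.λ.1) (λ.0) (λ.0))
  →1  (λ.λ.1) (λ.0) (λ.0)
  →2  (λ.λ.0) (λ.0)
  →3  λ.0

Answer: normal form = λ.0  (in 3 steps)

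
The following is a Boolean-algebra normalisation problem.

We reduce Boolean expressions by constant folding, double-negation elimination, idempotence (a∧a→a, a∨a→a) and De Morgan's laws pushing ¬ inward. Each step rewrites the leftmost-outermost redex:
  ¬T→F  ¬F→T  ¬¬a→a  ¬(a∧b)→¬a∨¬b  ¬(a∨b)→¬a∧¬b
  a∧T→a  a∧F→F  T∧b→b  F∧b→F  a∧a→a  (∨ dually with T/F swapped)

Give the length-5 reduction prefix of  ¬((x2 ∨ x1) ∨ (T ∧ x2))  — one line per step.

  start: ¬((x2 ∨ x1) ∨ (T ∧ x2))
  step 1: ¬(x2 ∨ x1) ∧ ¬(T ∧ x2)
  step 2: (¬x2 ∧ ¬x1) ∧ ¬(T ∧ x2)
  step 3: (¬x2 ∧ ¬x1) ∧ (¬T ∨ ¬x2)
  step 4: (¬x2 ∧ ¬x1) ∧ (F ∨ ¬x2)
  step 5: (¬x2 ∧ ¬x1) ∧ ¬x2

Answer: after 5 steps: (¬x2 ∧ ¬x1) ∧ ¬x2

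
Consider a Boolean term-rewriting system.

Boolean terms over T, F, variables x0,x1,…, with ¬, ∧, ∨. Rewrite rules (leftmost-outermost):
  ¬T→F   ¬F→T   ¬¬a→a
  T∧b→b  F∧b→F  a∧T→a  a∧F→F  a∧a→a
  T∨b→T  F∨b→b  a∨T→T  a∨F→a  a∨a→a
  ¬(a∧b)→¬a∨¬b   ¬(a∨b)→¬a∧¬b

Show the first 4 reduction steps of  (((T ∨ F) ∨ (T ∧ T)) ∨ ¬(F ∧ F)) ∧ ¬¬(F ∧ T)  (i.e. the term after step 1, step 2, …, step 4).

Answer: after 4 steps: ¬¬(F ∧ T)

Reduction:
  start: (((T ∨ F) ∨ (T ∧ T)) ∨ ¬(F ∧ F)) ∧ ¬¬(F ∧ T)
  →1  ((T ∨ (T ∧ T)) ∨ ¬(F ∧ F)) ∧ ¬¬(F ∧ T)
  →2  (T ∨ ¬(F ∧ F)) ∧ ¬¬(F ∧ T)
  →3  T ∧ ¬¬(F ∧ T)
  →4  ¬¬(F ∧ T)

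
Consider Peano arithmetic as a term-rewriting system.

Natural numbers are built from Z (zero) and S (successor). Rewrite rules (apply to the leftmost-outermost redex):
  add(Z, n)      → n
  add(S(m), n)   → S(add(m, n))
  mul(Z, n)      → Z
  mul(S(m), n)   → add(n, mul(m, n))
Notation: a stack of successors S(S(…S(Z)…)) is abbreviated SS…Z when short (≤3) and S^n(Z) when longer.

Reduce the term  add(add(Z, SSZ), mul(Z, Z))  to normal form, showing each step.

Answer: normal form = SSZ  (in 5 steps)

Working:
  start: add(add(Z, SSZ), mul(Z, Z))
  step 1: add(SSZ, mul(Z, Z))
  step 2: S(add(SZ, mul(Z, Z)))
  step 3: S(S(add(Z, mul(Z, Z))))
  step 4: S(S(mul(Z, Z)))
  step 5: SSZ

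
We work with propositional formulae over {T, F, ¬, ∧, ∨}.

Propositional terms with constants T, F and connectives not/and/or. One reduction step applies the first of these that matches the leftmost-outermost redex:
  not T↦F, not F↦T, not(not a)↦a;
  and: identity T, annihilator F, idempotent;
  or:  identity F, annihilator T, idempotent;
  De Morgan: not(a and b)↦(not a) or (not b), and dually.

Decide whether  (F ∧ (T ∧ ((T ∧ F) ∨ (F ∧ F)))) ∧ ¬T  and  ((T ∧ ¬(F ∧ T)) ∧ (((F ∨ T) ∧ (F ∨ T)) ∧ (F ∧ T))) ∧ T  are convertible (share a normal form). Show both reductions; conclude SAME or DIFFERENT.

Answer: SAME — A ⇓ F, B ⇓ F

Derivation:
Term A:
  start: (F ∧ (T ∧ ((T ∧ F) ∨ (F ∧ F)))) ∧ ¬T
  →1  F ∧ ¬T
  →2  F

Term B:
  start: ((T ∧ ¬(F ∧ T)) ∧ (((F ∨ T) ∧ (F ∨ T)) ∧ (F ∧ T))) ∧ T
  →1  (T ∧ ¬(F ∧ T)) ∧ (((F ∨ T) ∧ (F ∨ T)) ∧ (F ∧ T))
  →2  ¬(F ∧ T) ∧ (((F ∨ T) ∧ (F ∨ T)) ∧ (F ∧ T))
  →3  (¬F ∨ ¬T) ∧ (((F ∨ T) ∧ (F ∨ T)) ∧ (F ∧ T))
  →4  (T ∨ ¬T) ∧ (((F ∨ T) ∧ (F ∨ T)) ∧ (F ∧ T))
  →5  T ∧ (((F ∨ T) ∧ (F ∨ T)) ∧ (F ∧ T))
  →6  ((F ∨ T) ∧ (F ∨ T)) ∧ (F ∧ T)
  →7  (F ∨ T) ∧ (F ∧ T)
  →8  T ∧ (F ∧ T)
  →9  F ∧ T
  →10  F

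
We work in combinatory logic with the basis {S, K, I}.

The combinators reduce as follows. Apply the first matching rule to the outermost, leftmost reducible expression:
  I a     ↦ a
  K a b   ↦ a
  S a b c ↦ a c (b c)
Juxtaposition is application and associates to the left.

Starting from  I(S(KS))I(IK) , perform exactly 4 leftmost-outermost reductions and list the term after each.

Answer: after 4 steps: S(IK)

Derivation:
  start: I(S(KS))I(IK)
  step 1: S(KS)I(IK)
  step 2: KS(IK)(I(IK))
  step 3: S(I(IK))
  step 4: S(IK)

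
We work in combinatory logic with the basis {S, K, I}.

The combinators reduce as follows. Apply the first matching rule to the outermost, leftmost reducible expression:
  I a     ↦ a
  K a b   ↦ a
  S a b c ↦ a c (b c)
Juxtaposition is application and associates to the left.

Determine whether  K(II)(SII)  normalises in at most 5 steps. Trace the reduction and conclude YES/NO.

Answer: YES — reaches normal form I in 2 ≤ 5 steps

Working:
  start: K(II)(SII)
  [1] II
  [2] I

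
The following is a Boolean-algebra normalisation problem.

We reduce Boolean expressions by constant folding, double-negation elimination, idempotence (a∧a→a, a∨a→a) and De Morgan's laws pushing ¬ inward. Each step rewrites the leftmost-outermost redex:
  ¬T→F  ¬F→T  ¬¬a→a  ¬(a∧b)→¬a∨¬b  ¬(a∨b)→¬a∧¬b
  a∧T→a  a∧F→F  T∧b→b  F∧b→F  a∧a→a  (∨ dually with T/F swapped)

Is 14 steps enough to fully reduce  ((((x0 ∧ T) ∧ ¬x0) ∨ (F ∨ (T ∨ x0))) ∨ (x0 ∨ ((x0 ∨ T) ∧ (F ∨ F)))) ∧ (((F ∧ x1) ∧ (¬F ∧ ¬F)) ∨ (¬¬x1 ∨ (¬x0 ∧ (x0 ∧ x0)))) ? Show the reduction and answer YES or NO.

Answer: YES — reaches normal form x1 ∨ (¬x0 ∧ x0) in 11 ≤ 14 steps

Reduction:
  start: ((((x0 ∧ T) ∧ ¬x0) ∨ (F ∨ (T ∨ x0))) ∨ (x0 ∨ ((x0 ∨ T) ∧ (F ∨ F)))) ∧ (((F ∧ x1) ∧ (¬F ∧ ¬F)) ∨ (¬¬x1 ∨ (¬x0 ∧ (x0 ∧ x0))))
  →1  (((x0 ∧ ¬x0) ∨ (F ∨ (T ∨ x0))) ∨ (x0 ∨ ((x0 ∨ T) ∧ (F ∨ F)))) ∧ (((F ∧ x1) ∧ (¬F ∧ ¬F)) ∨ (¬¬x1 ∨ (¬x0 ∧ (x0 ∧ x0))))
  →2  (((x0 ∧ ¬x0) ∨ (T ∨ x0)) ∨ (x0 ∨ ((x0 ∨ T) ∧ (F ∨ F)))) ∧ (((F ∧ x1) ∧ (¬F ∧ ¬F)) ∨ (¬¬x1 ∨ (¬x0 ∧ (x0 ∧ x0))))
  →3  (((x0 ∧ ¬x0) ∨ T) ∨ (x0 ∨ ((x0 ∨ T) ∧ (F ∨ F)))) ∧ (((F ∧ x1) ∧ (¬F ∧ ¬F)) ∨ (¬¬x1 ∨ (¬x0 ∧ (x0 ∧ x0))))
  →4  (T ∨ (x0 ∨ ((x0 ∨ T) ∧ (F ∨ F)))) ∧ (((F ∧ x1) ∧ (¬F ∧ ¬F)) ∨ (¬¬x1 ∨ (¬x0 ∧ (x0 ∧ x0))))
  →5  T ∧ (((F ∧ x1) ∧ (¬F ∧ ¬F)) ∨ (¬¬x1 ∨ (¬x0 ∧ (x0 ∧ x0))))
  →6  ((F ∧ x1) ∧ (¬F ∧ ¬F)) ∨ (¬¬x1 ∨ (¬x0 ∧ (x0 ∧ x0)))
  →7  (F ∧ (¬F ∧ ¬F)) ∨ (¬¬x1 ∨ (¬x0 ∧ (x0 ∧ x0)))
  →8  F ∨ (¬¬x1 ∨ (¬x0 ∧ (x0 ∧ x0)))
  →9  ¬¬x1 ∨ (¬x0 ∧ (x0 ∧ x0))
  →10  x1 ∨ (¬x0 ∧ (x0 ∧ x0))
  →11  x1 ∨ (¬x0 ∧ x0)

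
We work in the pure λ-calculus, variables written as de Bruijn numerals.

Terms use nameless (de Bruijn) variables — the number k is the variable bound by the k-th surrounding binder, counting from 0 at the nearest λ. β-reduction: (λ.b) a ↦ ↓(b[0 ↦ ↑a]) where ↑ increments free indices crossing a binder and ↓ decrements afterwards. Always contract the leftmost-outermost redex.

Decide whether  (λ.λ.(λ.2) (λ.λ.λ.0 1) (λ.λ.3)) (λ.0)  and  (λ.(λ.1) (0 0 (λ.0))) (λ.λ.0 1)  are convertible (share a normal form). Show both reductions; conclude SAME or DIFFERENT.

Term A:
  start: (λ.λ.(λ.2) (λ.λ.λ.0 1) (λ.λ.3)) (λ.0)
  [1] λ.(λ.λ.0) (λ.λ.λ.0 1) (λ.λ.λ.0)
  [2] λ.(λ.0) (λ.λ.λ.0)
  [3] λ.λ.λ.λ.0

Term B:
  start: (λ.(λ.1) (0 0 (λ.0))) (λ.λ.0 1)
  [1] (λ.λ.λ.0 1) ((λ.λ.0 1) (λ.λ.0 1) (λ.0))
  [2] λ.λ.0 1

Answer: DIFFERENT — A ⇓ λ.λ.λ.λ.0, B ⇓ λ.λ.0 1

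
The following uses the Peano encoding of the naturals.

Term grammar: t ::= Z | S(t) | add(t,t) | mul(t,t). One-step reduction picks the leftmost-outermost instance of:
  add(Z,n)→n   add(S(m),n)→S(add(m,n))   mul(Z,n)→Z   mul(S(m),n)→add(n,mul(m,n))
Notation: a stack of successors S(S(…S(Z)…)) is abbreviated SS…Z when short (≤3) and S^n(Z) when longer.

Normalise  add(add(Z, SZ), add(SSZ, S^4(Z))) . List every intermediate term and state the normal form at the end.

Answer: normal form = S^7(Z)  (in 6 steps)

Reduction:
  start: add(add(Z, SZ), add(SSZ, S^4(Z)))
  →1  add(SZ, add(SSZ, S^4(Z)))
  →2  S(add(Z, add(SSZ, S^4(Z))))
  →3  S(add(SSZ, S^4(Z)))
  →4  S(S(add(SZ, S^4(Z))))
  →5  S(S(S(add(Z, S^4(Z)))))
  →6  S^7(Z)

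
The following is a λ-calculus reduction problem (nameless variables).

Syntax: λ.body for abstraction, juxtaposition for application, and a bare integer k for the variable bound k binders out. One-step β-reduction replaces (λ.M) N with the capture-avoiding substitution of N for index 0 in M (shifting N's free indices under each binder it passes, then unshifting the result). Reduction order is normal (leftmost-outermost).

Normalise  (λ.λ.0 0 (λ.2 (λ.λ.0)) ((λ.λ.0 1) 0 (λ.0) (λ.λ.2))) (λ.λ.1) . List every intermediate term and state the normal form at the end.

Answer: normal form = λ.0 0 (λ.λ.λ.λ.0) (0 (λ.λ.2))  (in 5 steps)

Derivation:
  start: (λ.λ.0 0 (λ.2 (λ.λ.0)) ((λ.λ.0 1) 0 (λ.0) (λ.λ.2))) (λ.λ.1)
  step 1: λ.0 0 (λ.(λ.λ.1) (λ.λ.0)) ((λ.λ.0 1) 0 (λ.0) (λ.λ.2))
  step 2: λ.0 0 (λ.λ.λ.λ.0) ((λ.λ.0 1) 0 (λ.0) (λ.λ.2))
  step 3: λ.0 0 (λ.λ.λ.λ.0) ((λ.0 1) (λ.0) (λ.λ.2))
  step 4: λ.0 0 (λ.λ.λ.λ.0) ((λ.0) 0 (λ.λ.2))
  step 5: λ.0 0 (λ.λ.λ.λ.0) (0 (λ.λ.2))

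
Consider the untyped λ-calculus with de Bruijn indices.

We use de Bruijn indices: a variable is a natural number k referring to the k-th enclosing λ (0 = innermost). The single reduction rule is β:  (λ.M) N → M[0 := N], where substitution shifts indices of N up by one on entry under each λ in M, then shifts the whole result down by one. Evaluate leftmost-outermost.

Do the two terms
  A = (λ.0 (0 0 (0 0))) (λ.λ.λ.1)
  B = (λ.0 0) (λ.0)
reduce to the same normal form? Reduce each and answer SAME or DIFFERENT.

Answer: DIFFERENT — A ⇓ λ.λ.1, B ⇓ λ.0

Reduction:
Term A:
  start: (λ.0 (0 0 (0 0))) (λ.λ.λ.1)
  →1  (λ.λ.λ.1) ((λ.λ.λ.1) (λ.λ.λ.1) ((λ.λ.λ.1) (λ.λ.λ.1)))
  →2  λ.λ.1

Term B:
  start: (λ.0 0) (λ.0)
  →1  (λ.0) (λ.0)
  →2  λ.0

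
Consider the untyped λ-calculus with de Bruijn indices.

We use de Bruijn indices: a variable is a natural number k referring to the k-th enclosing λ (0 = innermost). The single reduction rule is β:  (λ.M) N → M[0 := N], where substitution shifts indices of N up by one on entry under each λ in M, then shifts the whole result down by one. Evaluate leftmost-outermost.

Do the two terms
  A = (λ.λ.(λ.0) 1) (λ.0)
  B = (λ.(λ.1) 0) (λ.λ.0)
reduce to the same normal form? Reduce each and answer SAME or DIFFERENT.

Answer: SAME — A ⇓ λ.λ.0, B ⇓ λ.λ.0

Working:
Term A:
  start: (λ.λ.(λ.0) 1) (λ.0)
  step 1: λ.(λ.0) (λ.0)
  step 2: λ.λ.0

Term B:
  start: (λ.(λ.1) 0) (λ.λ.0)
  step 1: (λ.λ.λ.0) (λ.λ.0)
  step 2: λ.λ.0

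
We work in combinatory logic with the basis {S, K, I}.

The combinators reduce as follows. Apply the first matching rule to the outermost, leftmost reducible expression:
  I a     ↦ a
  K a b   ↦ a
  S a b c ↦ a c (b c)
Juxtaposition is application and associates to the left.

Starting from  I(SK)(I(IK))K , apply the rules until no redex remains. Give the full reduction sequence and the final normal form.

Answer: normal form = K  (in 3 steps)

Derivation:
  start: I(SK)(I(IK))K
  step 1: SK(I(IK))K
  step 2: KK(I(IK)K)
  step 3: K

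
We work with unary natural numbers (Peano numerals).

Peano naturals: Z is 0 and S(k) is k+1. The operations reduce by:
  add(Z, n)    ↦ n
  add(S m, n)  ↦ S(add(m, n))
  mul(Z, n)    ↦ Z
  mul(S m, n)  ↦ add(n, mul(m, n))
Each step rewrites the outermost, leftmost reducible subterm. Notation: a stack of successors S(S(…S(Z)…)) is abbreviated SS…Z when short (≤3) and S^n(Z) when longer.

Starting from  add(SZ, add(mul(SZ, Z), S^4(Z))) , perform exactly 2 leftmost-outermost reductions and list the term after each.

  start: add(SZ, add(mul(SZ, Z), S^4(Z)))
  step 1: S(add(Z, add(mul(SZ, Z), S^4(Z))))
  step 2: S(add(mul(SZ, Z), S^4(Z)))

Answer: after 2 steps: S(add(mul(SZ, Z), S^4(Z)))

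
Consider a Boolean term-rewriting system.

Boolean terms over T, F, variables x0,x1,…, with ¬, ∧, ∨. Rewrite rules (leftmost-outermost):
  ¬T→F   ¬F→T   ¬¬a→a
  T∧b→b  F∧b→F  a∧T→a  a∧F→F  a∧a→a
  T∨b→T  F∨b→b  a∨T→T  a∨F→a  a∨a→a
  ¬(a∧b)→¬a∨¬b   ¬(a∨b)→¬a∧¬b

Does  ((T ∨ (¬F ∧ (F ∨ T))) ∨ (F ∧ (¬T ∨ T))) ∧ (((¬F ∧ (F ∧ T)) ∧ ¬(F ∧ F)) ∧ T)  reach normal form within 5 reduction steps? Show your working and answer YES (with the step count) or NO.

  start: ((T ∨ (¬F ∧ (F ∨ T))) ∨ (F ∧ (¬T ∨ T))) ∧ (((¬F ∧ (F ∧ T)) ∧ ¬(F ∧ F)) ∧ T)
  [1] (T ∨ (F ∧ (¬T ∨ T))) ∧ (((¬F ∧ (F ∧ T)) ∧ ¬(F ∧ F)) ∧ T)
  [2] T ∧ (((¬F ∧ (F ∧ T)) ∧ ¬(F ∧ F)) ∧ T)
  [3] ((¬F ∧ (F ∧ T)) ∧ ¬(F ∧ F)) ∧ T
  [4] (¬F ∧ (F ∧ T)) ∧ ¬(F ∧ F)
  [5] (T ∧ (F ∧ T)) ∧ ¬(F ∧ F)

Answer: NO — after 5 steps the term is (T ∧ (F ∧ T)) ∧ ¬(F ∧ F), not yet normal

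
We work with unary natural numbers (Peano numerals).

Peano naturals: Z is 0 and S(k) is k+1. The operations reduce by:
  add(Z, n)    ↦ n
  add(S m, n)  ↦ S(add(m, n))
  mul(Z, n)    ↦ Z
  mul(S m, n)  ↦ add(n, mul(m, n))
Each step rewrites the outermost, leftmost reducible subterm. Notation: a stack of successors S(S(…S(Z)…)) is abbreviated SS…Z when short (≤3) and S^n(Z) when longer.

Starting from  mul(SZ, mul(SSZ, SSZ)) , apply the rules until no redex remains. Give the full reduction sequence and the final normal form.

  start: mul(SZ, mul(SSZ, SSZ))
  step 1: add(mul(SSZ, SSZ), mul(Z, mul(SSZ, SSZ)))
  step 2: add(add(SSZ, mul(SZ, SSZ)), mul(Z, mul(SSZ, SSZ)))
  step 3: add(S(add(SZ, mul(SZ, SSZ))), mul(Z, mul(SSZ, SSZ)))
  step 4: S(add(add(SZ, mul(SZ, SSZ)), mul(Z, mul(SSZ, SSZ))))
  step 5: S(add(S(add(Z, mul(SZ, SSZ))), mul(Z, mul(SSZ, SSZ))))
  step 6: S(S(add(add(Z, mul(SZ, SSZ)), mul(Z, mul(SSZ, SSZ)))))
  step 7: S(S(add(mul(SZ, SSZ), mul(Z, mul(SSZ, SSZ)))))
  step 8: S(S(add(add(SSZ, mul(Z, SSZ)), mul(Z, mul(SSZ, SSZ)))))
  step 9: S(S(add(S(add(SZ, mul(Z, SSZ))), mul(Z, mul(SSZ, SSZ)))))
  step 10: S(S(S(add(add(SZ, mul(Z, SSZ)), mul(Z, mul(SSZ, SSZ))))))
  step 11: S(S(S(add(S(add(Z, mul(Z, SSZ))), mul(Z, mul(SSZ, SSZ))))))
  step 12: S(S(S(S(add(add(Z, mul(Z, SSZ)), mul(Z, mul(SSZ, SSZ)))))))
  step 13: S(S(S(S(add(mul(Z, SSZ), mul(Z, mul(SSZ, SSZ)))))))
  step 14: S(S(S(S(add(Z, mul(Z, mul(SSZ, SSZ)))))))
  step 15: S(S(S(S(mul(Z, mul(SSZ, SSZ))))))
  step 16: S^4(Z)

Answer: normal form = S^4(Z)  (in 16 steps)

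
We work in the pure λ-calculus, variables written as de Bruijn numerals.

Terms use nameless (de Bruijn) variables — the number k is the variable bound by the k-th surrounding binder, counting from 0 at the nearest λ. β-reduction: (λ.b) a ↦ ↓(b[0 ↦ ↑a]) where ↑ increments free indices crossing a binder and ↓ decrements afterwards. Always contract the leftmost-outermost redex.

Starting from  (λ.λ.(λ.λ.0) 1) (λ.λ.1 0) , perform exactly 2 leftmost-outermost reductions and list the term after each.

  start: (λ.λ.(λ.λ.0) 1) (λ.λ.1 0)
  →1  λ.(λ.λ.0) (λ.λ.1 0)
  →2  λ.λ.0

Answer: after 2 steps: λ.λ.0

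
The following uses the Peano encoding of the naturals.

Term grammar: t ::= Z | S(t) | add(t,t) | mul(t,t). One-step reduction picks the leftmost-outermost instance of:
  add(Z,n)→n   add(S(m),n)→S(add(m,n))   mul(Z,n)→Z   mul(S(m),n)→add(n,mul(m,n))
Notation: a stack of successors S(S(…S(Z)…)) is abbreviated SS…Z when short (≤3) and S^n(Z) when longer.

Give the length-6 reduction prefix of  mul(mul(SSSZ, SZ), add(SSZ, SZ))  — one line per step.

  start: mul(mul(SSSZ, SZ), add(SSZ, SZ))
  step 1: mul(add(SZ, mul(SSZ, SZ)), add(SSZ, SZ))
  step 2: mul(S(add(Z, mul(SSZ, SZ))), add(SSZ, SZ))
  step 3: add(add(SSZ, SZ), mul(add(Z, mul(SSZ, SZ)), add(SSZ, SZ)))
  step 4: add(S(add(SZ, SZ)), mul(add(Z, mul(SSZ, SZ)), add(SSZ, SZ)))
  step 5: S(add(add(SZ, SZ), mul(add(Z, mul(SSZ, SZ)), add(SSZ, SZ))))
  step 6: S(add(S(add(Z, SZ)), mul(add(Z, mul(SSZ, SZ)), add(SSZ, SZ))))

Answer: after 6 steps: S(add(S(add(Z, SZ)), mul(add(Z, mul(SSZ, SZ)), add(SSZ, SZ))))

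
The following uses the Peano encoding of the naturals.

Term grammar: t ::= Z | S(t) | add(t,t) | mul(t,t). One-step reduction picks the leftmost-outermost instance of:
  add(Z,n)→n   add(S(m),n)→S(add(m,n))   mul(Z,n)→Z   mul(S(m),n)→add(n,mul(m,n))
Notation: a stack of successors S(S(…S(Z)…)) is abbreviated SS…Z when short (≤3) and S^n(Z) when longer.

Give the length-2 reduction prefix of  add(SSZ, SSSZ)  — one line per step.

Answer: after 2 steps: S(S(add(Z, SSSZ)))

Working:
  start: add(SSZ, SSSZ)
  [1] S(add(SZ, SSSZ))
  [2] S(S(add(Z, SSSZ)))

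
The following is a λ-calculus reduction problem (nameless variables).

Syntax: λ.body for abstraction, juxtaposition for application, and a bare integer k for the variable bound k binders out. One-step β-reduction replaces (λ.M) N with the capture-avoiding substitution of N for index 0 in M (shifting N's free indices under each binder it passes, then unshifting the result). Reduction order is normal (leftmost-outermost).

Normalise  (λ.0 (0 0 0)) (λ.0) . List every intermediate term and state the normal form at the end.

Answer: normal form = λ.0  (in 4 steps)

Reduction:
  start: (λ.0 (0 0 0)) (λ.0)
  [1] (λ.0) ((λ.0) (λ.0) (λ.0))
  [2] (λ.0) (λ.0) (λ.0)
  [3] (λ.0) (λ.0)
  [4] λ.0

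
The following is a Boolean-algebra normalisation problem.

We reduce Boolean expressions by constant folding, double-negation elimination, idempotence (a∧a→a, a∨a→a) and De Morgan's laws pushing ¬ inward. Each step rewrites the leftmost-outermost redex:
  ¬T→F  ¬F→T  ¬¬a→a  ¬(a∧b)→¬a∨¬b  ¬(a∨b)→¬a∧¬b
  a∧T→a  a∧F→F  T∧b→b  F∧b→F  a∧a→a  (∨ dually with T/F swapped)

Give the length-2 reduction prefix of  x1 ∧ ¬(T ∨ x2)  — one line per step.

  start: x1 ∧ ¬(T ∨ x2)
  step 1: x1 ∧ (¬T ∧ ¬x2)
  step 2: x1 ∧ (F ∧ ¬x2)

Answer: after 2 steps: x1 ∧ (F ∧ ¬x2)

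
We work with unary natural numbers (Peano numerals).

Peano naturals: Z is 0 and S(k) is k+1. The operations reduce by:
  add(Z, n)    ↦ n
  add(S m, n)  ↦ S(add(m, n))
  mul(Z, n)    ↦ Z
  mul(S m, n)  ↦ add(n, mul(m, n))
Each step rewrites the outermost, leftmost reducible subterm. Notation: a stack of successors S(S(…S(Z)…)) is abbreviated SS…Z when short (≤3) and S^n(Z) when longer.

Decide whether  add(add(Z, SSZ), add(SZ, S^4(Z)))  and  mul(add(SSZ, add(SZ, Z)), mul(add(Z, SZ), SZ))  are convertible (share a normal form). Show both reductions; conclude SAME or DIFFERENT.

Answer: DIFFERENT — A ⇓ S^7(Z), B ⇓ SSSZ

Working:
Term A:
  start: add(add(Z, SSZ), add(SZ, S^4(Z)))
  step 1: add(SSZ, add(SZ, S^4(Z)))
  step 2: S(add(SZ, add(SZ, S^4(Z))))
  step 3: S(S(add(Z, add(SZ, S^4(Z)))))
  step 4: S(S(add(SZ, S^4(Z))))
  step 5: S(S(S(add(Z, S^4(Z)))))
  step 6: S^7(Z)

Term B:
  start: mul(add(SSZ, add(SZ, Z)), mul(add(Z, SZ), SZ))
  step 1: mul(S(add(SZ, add(SZ, Z))), mul(add(Z, SZ), SZ))
  step 2: add(mul(add(Z, SZ), SZ), mul(add(SZ, add(SZ, Z)), mul(add(Z, SZ), SZ)))
  step 3: add(mul(SZ, SZ), mul(add(SZ, add(SZ, Z)), mul(add(Z, SZ), SZ)))
  step 4: add(add(SZ, mul(Z, SZ)), mul(add(SZ, add(SZ, Z)), mul(add(Z, SZ), SZ)))
  step 5: add(S(add(Z, mul(Z, SZ))), mul(add(SZ, add(SZ, Z)), mul(add(Z, SZ), SZ)))
  step 6: S(add(add(Z, mul(Z, SZ)), mul(add(SZ, add(SZ, Z)), mul(add(Z, SZ), SZ))))
  step 7: S(add(mul(Z, SZ), mul(add(SZ, add(SZ, Z)), mul(add(Z, SZ), SZ))))
  step 8: S(add(Z, mul(add(SZ, add(SZ, Z)), mul(add(Z, SZ), SZ))))
  step 9: S(mul(add(SZ, add(SZ, Z)), mul(add(Z, SZ), SZ)))
  step 10: S(mul(S(add(Z, add(SZ, Z))), mul(add(Z, SZ), SZ)))
  step 11: S(add(mul(add(Z, SZ), SZ), mul(add(Z, add(SZ, Z)), mul(add(Z, SZ), SZ))))
  step 12: S(add(mul(SZ, SZ), mul(add(Z, add(SZ, Z)), mul(add(Z, SZ), SZ))))
  step 13: S(add(add(SZ, mul(Z, SZ)), mul(add(Z, add(SZ, Z)), mul(add(Z, SZ), SZ))))
  step 14: S(add(S(add(Z, mul(Z, SZ))), mul(add(Z, add(SZ, Z)), mul(add(Z, SZ), SZ))))
  step 15: S(S(add(add(Z, mul(Z, SZ)), mul(add(Z, add(SZ, Z)), mul(add(Z, SZ), SZ)))))
  step 16: S(S(add(mul(Z, SZ), mul(add(Z, add(SZ, Z)), mul(add(Z, SZ), SZ)))))
  step 17: S(S(add(Z, mul(add(Z, add(SZ, Z)), mul(add(Z, SZ), SZ)))))
  step 18: S(S(mul(add(Z, add(SZ, Z)), mul(add(Z, SZ), SZ))))
  step 19: S(S(mul(add(SZ, Z), mul(add(Z, SZ), SZ))))
  step 20: S(S(mul(S(add(Z, Z)), mul(add(Z, SZ), SZ))))
  step 21: S(S(add(mul(add(Z, SZ), SZ), mul(add(Z, Z), mul(add(Z, SZ), SZ)))))
  step 22: S(S(add(mul(SZ, SZ), mul(add(Z, Z), mul(add(Z, SZ), SZ)))))
  step 23: S(S(add(add(SZ, mul(Z, SZ)), mul(add(Z, Z), mul(add(Z, SZ), SZ)))))
  step 24: S(S(add(S(add(Z, mul(Z, SZ))), mul(add(Z, Z), mul(add(Z, SZ), SZ)))))
  step 25: S(S(S(add(add(Z, mul(Z, SZ)), mul(add(Z, Z), mul(add(Z, SZ), SZ))))))
  step 26: S(S(S(add(mul(Z, SZ), mul(add(Z, Z), mul(add(Z, SZ), SZ))))))
  step 27: S(S(S(add(Z, mul(add(Z, Z), mul(add(Z, SZ), SZ))))))
  step 28: S(S(S(mul(add(Z, Z), mul(add(Z, SZ), SZ)))))
  step 29: S(S(S(mul(Z, mul(add(Z, SZ), SZ)))))
  step 30: SSSZ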